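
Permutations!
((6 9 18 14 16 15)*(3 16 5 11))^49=(3 9 11 6 5 15 14 16 18)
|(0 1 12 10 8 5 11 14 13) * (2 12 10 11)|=10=|(0 1 10 8 5 2 12 11 14 13)|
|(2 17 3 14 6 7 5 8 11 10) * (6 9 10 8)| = 6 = |(2 17 3 14 9 10)(5 6 7)(8 11)|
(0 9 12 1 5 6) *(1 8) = [9, 5, 2, 3, 4, 6, 0, 7, 1, 12, 10, 11, 8] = (0 9 12 8 1 5 6)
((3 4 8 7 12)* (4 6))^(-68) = (3 7 4)(6 12 8)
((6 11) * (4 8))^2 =(11)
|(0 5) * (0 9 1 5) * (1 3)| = 4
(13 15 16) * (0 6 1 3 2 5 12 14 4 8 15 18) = (0 6 1 3 2 5 12 14 4 8 15 16 13 18) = [6, 3, 5, 2, 8, 12, 1, 7, 15, 9, 10, 11, 14, 18, 4, 16, 13, 17, 0]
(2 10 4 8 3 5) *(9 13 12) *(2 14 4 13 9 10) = (3 5 14 4 8)(10 13 12) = [0, 1, 2, 5, 8, 14, 6, 7, 3, 9, 13, 11, 10, 12, 4]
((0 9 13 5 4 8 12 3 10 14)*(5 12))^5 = (0 10 12 9 14 3 13)(4 5 8)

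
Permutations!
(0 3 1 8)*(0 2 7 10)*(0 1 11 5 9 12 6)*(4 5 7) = (0 3 11 7 10 1 8 2 4 5 9 12 6) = [3, 8, 4, 11, 5, 9, 0, 10, 2, 12, 1, 7, 6]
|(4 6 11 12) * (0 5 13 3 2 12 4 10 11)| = |(0 5 13 3 2 12 10 11 4 6)| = 10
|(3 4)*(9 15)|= |(3 4)(9 15)|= 2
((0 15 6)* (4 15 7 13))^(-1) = (0 6 15 4 13 7)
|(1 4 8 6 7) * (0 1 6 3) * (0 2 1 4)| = 6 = |(0 4 8 3 2 1)(6 7)|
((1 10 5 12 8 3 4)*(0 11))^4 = (1 8 10 3 5 4 12)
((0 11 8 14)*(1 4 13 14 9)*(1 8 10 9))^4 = (0 8 14 9 13 10 4 11 1)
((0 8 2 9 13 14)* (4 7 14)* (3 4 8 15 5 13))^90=((0 15 5 13 8 2 9 3 4 7 14))^90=(0 5 8 9 4 14 15 13 2 3 7)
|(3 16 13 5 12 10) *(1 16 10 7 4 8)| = 8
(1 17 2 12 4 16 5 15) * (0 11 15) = [11, 17, 12, 3, 16, 0, 6, 7, 8, 9, 10, 15, 4, 13, 14, 1, 5, 2] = (0 11 15 1 17 2 12 4 16 5)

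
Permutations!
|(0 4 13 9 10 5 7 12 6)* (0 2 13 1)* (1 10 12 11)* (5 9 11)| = |(0 4 10 9 12 6 2 13 11 1)(5 7)| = 10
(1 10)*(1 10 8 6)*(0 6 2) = (10)(0 6 1 8 2) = [6, 8, 0, 3, 4, 5, 1, 7, 2, 9, 10]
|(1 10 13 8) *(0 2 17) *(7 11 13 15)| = 21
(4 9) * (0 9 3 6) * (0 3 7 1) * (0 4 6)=(0 9 6 3)(1 4 7)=[9, 4, 2, 0, 7, 5, 3, 1, 8, 6]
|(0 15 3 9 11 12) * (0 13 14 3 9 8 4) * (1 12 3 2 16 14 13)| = 42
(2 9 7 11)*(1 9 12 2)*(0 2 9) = [2, 0, 12, 3, 4, 5, 6, 11, 8, 7, 10, 1, 9] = (0 2 12 9 7 11 1)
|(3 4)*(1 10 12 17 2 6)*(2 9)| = |(1 10 12 17 9 2 6)(3 4)| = 14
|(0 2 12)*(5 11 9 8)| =|(0 2 12)(5 11 9 8)| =12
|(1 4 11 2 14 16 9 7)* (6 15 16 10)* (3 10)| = 12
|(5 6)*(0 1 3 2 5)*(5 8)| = 7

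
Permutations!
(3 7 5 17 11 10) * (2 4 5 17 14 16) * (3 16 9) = [0, 1, 4, 7, 5, 14, 6, 17, 8, 3, 16, 10, 12, 13, 9, 15, 2, 11] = (2 4 5 14 9 3 7 17 11 10 16)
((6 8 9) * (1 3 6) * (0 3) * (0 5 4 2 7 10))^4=(0 9 2 3 1 7 6 5 10 8 4)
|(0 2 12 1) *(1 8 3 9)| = 7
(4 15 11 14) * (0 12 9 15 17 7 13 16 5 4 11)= (0 12 9 15)(4 17 7 13 16 5)(11 14)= [12, 1, 2, 3, 17, 4, 6, 13, 8, 15, 10, 14, 9, 16, 11, 0, 5, 7]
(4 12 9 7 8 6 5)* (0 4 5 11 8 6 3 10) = [4, 1, 2, 10, 12, 5, 11, 6, 3, 7, 0, 8, 9] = (0 4 12 9 7 6 11 8 3 10)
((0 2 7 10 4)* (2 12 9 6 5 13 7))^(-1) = (0 4 10 7 13 5 6 9 12)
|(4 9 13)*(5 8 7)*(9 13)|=|(4 13)(5 8 7)|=6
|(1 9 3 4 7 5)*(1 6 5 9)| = |(3 4 7 9)(5 6)| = 4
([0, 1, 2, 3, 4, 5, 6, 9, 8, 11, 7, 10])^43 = (7 10 11 9)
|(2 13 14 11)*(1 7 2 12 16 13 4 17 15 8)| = 35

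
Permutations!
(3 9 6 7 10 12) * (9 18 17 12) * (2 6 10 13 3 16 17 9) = (2 6 7 13 3 18 9 10)(12 16 17) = [0, 1, 6, 18, 4, 5, 7, 13, 8, 10, 2, 11, 16, 3, 14, 15, 17, 12, 9]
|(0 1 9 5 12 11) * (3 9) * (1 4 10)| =|(0 4 10 1 3 9 5 12 11)| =9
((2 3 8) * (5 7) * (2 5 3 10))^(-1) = (2 10)(3 7 5 8)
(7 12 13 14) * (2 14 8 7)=[0, 1, 14, 3, 4, 5, 6, 12, 7, 9, 10, 11, 13, 8, 2]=(2 14)(7 12 13 8)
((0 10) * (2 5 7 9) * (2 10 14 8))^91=(0 2 9 14 5 10 8 7)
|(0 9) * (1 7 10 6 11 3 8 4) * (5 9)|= |(0 5 9)(1 7 10 6 11 3 8 4)|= 24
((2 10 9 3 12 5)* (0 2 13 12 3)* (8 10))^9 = ((0 2 8 10 9)(5 13 12))^9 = (13)(0 9 10 8 2)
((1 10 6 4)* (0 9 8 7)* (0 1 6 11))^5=(0 10 7 9 11 1 8)(4 6)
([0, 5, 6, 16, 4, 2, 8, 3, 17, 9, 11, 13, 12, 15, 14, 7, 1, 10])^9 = (1 15 17 5 7 10 2 3 11 6 16 13 8)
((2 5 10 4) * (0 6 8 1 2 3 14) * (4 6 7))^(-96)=(0 14 3 4 7)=((0 7 4 3 14)(1 2 5 10 6 8))^(-96)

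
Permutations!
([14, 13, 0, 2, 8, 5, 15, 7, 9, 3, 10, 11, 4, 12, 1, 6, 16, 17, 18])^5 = (18)(0 4)(1 9)(2 12)(3 13)(6 15)(8 14)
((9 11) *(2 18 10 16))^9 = ((2 18 10 16)(9 11))^9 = (2 18 10 16)(9 11)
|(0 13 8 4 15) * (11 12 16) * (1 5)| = 30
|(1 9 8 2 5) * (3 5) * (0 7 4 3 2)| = |(0 7 4 3 5 1 9 8)| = 8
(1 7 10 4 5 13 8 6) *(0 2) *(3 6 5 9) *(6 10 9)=(0 2)(1 7 9 3 10 4 6)(5 13 8)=[2, 7, 0, 10, 6, 13, 1, 9, 5, 3, 4, 11, 12, 8]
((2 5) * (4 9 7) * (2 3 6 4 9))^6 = (9)(2 5 3 6 4)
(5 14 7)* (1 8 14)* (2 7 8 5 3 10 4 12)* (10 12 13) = (1 5)(2 7 3 12)(4 13 10)(8 14) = [0, 5, 7, 12, 13, 1, 6, 3, 14, 9, 4, 11, 2, 10, 8]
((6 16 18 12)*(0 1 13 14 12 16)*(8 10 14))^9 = (0 1 13 8 10 14 12 6)(16 18)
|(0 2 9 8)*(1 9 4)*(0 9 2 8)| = 3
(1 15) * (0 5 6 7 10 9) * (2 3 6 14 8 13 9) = [5, 15, 3, 6, 4, 14, 7, 10, 13, 0, 2, 11, 12, 9, 8, 1] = (0 5 14 8 13 9)(1 15)(2 3 6 7 10)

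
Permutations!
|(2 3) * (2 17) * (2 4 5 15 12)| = 7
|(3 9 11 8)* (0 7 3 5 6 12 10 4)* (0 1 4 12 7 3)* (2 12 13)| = 8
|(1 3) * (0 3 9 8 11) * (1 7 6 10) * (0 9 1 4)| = 6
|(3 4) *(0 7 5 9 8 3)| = 7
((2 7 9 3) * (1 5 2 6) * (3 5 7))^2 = ((1 7 9 5 2 3 6))^2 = (1 9 2 6 7 5 3)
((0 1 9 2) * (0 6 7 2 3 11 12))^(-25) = (0 12 11 3 9 1)(2 7 6)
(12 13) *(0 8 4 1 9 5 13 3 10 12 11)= (0 8 4 1 9 5 13 11)(3 10 12)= [8, 9, 2, 10, 1, 13, 6, 7, 4, 5, 12, 0, 3, 11]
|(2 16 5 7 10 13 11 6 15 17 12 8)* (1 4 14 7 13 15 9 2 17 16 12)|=16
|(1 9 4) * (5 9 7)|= 5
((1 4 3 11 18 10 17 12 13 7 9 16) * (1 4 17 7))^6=((1 17 12 13)(3 11 18 10 7 9 16 4))^6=(1 12)(3 16 7 18)(4 9 10 11)(13 17)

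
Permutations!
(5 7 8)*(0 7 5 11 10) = (0 7 8 11 10) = [7, 1, 2, 3, 4, 5, 6, 8, 11, 9, 0, 10]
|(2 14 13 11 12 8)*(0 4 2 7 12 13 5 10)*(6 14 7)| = |(0 4 2 7 12 8 6 14 5 10)(11 13)| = 10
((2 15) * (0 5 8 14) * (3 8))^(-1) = (0 14 8 3 5)(2 15)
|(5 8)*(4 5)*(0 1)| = 6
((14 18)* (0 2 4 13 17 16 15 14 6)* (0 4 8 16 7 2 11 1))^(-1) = (0 1 11)(2 7 17 13 4 6 18 14 15 16 8)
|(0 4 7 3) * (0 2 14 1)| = |(0 4 7 3 2 14 1)| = 7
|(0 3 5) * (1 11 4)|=3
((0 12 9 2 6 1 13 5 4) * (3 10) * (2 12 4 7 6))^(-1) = ((0 4)(1 13 5 7 6)(3 10)(9 12))^(-1) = (0 4)(1 6 7 5 13)(3 10)(9 12)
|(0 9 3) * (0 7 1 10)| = 6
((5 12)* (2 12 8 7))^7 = (2 5 7 12 8)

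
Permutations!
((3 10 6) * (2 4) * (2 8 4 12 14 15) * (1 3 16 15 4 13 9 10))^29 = (1 3)(2 10 4 15 9 14 16 13 12 6 8)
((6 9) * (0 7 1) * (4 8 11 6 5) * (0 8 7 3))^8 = (11)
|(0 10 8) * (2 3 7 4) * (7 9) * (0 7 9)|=|(0 10 8 7 4 2 3)|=7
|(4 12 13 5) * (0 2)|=|(0 2)(4 12 13 5)|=4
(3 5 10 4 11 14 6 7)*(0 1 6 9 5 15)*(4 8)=(0 1 6 7 3 15)(4 11 14 9 5 10 8)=[1, 6, 2, 15, 11, 10, 7, 3, 4, 5, 8, 14, 12, 13, 9, 0]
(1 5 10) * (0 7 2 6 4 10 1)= (0 7 2 6 4 10)(1 5)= [7, 5, 6, 3, 10, 1, 4, 2, 8, 9, 0]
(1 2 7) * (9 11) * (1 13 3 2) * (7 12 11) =(2 12 11 9 7 13 3) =[0, 1, 12, 2, 4, 5, 6, 13, 8, 7, 10, 9, 11, 3]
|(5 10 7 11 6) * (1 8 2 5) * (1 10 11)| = 8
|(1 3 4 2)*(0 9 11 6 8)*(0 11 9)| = |(1 3 4 2)(6 8 11)| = 12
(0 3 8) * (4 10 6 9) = [3, 1, 2, 8, 10, 5, 9, 7, 0, 4, 6] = (0 3 8)(4 10 6 9)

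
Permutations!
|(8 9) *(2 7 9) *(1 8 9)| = 4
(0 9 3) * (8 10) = [9, 1, 2, 0, 4, 5, 6, 7, 10, 3, 8] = (0 9 3)(8 10)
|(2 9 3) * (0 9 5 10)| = |(0 9 3 2 5 10)| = 6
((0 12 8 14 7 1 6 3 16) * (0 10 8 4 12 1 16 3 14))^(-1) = (0 8 10 16 7 14 6 1)(4 12)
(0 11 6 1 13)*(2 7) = (0 11 6 1 13)(2 7) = [11, 13, 7, 3, 4, 5, 1, 2, 8, 9, 10, 6, 12, 0]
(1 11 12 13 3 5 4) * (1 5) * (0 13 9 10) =(0 13 3 1 11 12 9 10)(4 5) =[13, 11, 2, 1, 5, 4, 6, 7, 8, 10, 0, 12, 9, 3]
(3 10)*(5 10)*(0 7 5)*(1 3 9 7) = [1, 3, 2, 0, 4, 10, 6, 5, 8, 7, 9] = (0 1 3)(5 10 9 7)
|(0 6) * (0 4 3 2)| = |(0 6 4 3 2)| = 5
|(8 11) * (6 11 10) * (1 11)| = 5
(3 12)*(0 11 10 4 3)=(0 11 10 4 3 12)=[11, 1, 2, 12, 3, 5, 6, 7, 8, 9, 4, 10, 0]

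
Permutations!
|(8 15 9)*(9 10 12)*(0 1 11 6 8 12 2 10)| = |(0 1 11 6 8 15)(2 10)(9 12)| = 6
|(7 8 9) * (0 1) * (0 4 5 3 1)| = 12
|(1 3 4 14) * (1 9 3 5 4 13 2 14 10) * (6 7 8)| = 60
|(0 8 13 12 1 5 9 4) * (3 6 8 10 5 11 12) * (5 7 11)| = 36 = |(0 10 7 11 12 1 5 9 4)(3 6 8 13)|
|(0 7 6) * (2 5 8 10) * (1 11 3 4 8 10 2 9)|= 9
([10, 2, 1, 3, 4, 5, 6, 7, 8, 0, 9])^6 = (10)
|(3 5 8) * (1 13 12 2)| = |(1 13 12 2)(3 5 8)| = 12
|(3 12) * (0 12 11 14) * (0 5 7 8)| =8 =|(0 12 3 11 14 5 7 8)|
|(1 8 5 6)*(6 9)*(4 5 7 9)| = |(1 8 7 9 6)(4 5)| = 10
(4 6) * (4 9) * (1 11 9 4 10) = (1 11 9 10)(4 6) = [0, 11, 2, 3, 6, 5, 4, 7, 8, 10, 1, 9]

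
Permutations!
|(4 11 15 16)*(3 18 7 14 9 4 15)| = 14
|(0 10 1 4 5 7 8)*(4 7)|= |(0 10 1 7 8)(4 5)|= 10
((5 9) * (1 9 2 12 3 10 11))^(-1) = (1 11 10 3 12 2 5 9)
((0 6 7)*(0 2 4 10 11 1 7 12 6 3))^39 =(0 3)(1 4)(2 11)(6 12)(7 10)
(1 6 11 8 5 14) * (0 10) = (0 10)(1 6 11 8 5 14) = [10, 6, 2, 3, 4, 14, 11, 7, 5, 9, 0, 8, 12, 13, 1]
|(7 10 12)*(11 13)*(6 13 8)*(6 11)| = |(6 13)(7 10 12)(8 11)| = 6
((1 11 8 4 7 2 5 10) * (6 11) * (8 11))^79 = ((11)(1 6 8 4 7 2 5 10))^79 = (11)(1 10 5 2 7 4 8 6)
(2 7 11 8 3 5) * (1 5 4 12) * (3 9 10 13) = [0, 5, 7, 4, 12, 2, 6, 11, 9, 10, 13, 8, 1, 3] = (1 5 2 7 11 8 9 10 13 3 4 12)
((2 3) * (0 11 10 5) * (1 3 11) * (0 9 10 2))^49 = ((0 1 3)(2 11)(5 9 10))^49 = (0 1 3)(2 11)(5 9 10)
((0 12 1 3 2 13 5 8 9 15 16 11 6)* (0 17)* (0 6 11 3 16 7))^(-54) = (17)(0 13)(1 8)(2 7)(3 15)(5 12)(9 16)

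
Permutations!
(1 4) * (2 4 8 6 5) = (1 8 6 5 2 4) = [0, 8, 4, 3, 1, 2, 5, 7, 6]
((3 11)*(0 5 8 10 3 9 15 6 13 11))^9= (0 3 10 8 5)(6 15 9 11 13)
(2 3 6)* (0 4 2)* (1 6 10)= (0 4 2 3 10 1 6)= [4, 6, 3, 10, 2, 5, 0, 7, 8, 9, 1]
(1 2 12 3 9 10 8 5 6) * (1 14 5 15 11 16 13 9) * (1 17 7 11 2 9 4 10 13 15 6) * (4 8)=(1 9 13 8 6 14 5)(2 12 3 17 7 11 16 15)(4 10)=[0, 9, 12, 17, 10, 1, 14, 11, 6, 13, 4, 16, 3, 8, 5, 2, 15, 7]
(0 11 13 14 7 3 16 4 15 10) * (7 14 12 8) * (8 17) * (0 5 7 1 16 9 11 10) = (0 10 5 7 3 9 11 13 12 17 8 1 16 4 15) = [10, 16, 2, 9, 15, 7, 6, 3, 1, 11, 5, 13, 17, 12, 14, 0, 4, 8]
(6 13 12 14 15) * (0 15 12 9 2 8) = [15, 1, 8, 3, 4, 5, 13, 7, 0, 2, 10, 11, 14, 9, 12, 6] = (0 15 6 13 9 2 8)(12 14)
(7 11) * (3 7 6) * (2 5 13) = (2 5 13)(3 7 11 6) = [0, 1, 5, 7, 4, 13, 3, 11, 8, 9, 10, 6, 12, 2]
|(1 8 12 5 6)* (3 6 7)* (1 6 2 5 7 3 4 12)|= |(1 8)(2 5 3)(4 12 7)|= 6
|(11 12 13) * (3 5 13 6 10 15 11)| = |(3 5 13)(6 10 15 11 12)| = 15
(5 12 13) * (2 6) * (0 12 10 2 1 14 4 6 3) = (0 12 13 5 10 2 3)(1 14 4 6) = [12, 14, 3, 0, 6, 10, 1, 7, 8, 9, 2, 11, 13, 5, 4]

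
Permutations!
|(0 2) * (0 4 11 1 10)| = 6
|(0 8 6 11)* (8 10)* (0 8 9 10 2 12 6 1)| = 14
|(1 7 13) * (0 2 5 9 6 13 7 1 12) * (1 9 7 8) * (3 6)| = 11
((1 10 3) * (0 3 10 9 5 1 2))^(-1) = (10)(0 2 3)(1 5 9)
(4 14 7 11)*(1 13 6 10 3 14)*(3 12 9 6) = [0, 13, 2, 14, 1, 5, 10, 11, 8, 6, 12, 4, 9, 3, 7] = (1 13 3 14 7 11 4)(6 10 12 9)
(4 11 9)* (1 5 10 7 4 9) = (1 5 10 7 4 11) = [0, 5, 2, 3, 11, 10, 6, 4, 8, 9, 7, 1]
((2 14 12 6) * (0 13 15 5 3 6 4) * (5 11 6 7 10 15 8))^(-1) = (0 4 12 14 2 6 11 15 10 7 3 5 8 13)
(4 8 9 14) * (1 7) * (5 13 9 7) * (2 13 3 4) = (1 5 3 4 8 7)(2 13 9 14) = [0, 5, 13, 4, 8, 3, 6, 1, 7, 14, 10, 11, 12, 9, 2]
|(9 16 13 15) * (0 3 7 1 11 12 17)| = 28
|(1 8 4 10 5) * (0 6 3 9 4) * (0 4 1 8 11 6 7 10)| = 30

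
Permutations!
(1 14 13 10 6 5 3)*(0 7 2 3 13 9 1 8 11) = (0 7 2 3 8 11)(1 14 9)(5 13 10 6) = [7, 14, 3, 8, 4, 13, 5, 2, 11, 1, 6, 0, 12, 10, 9]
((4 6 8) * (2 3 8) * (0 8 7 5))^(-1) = ((0 8 4 6 2 3 7 5))^(-1) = (0 5 7 3 2 6 4 8)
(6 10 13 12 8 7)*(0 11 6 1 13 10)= (0 11 6)(1 13 12 8 7)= [11, 13, 2, 3, 4, 5, 0, 1, 7, 9, 10, 6, 8, 12]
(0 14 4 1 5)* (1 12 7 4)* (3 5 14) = (0 3 5)(1 14)(4 12 7) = [3, 14, 2, 5, 12, 0, 6, 4, 8, 9, 10, 11, 7, 13, 1]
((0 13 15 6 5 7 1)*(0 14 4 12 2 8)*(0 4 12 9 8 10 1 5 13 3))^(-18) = ((0 3)(1 14 12 2 10)(4 9 8)(5 7)(6 13 15))^(-18) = (15)(1 12 10 14 2)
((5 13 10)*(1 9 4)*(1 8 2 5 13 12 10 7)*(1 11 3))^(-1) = (1 3 11 7 13 10 12 5 2 8 4 9)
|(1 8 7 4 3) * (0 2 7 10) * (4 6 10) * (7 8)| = 9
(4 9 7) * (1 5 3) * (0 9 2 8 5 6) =(0 9 7 4 2 8 5 3 1 6) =[9, 6, 8, 1, 2, 3, 0, 4, 5, 7]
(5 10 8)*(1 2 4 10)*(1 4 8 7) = (1 2 8 5 4 10 7) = [0, 2, 8, 3, 10, 4, 6, 1, 5, 9, 7]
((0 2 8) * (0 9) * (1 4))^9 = ((0 2 8 9)(1 4))^9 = (0 2 8 9)(1 4)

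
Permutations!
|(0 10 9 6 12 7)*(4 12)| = 7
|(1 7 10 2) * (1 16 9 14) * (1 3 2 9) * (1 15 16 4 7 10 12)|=18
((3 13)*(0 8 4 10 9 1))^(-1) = (0 1 9 10 4 8)(3 13)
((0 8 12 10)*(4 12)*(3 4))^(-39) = ((0 8 3 4 12 10))^(-39) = (0 4)(3 10)(8 12)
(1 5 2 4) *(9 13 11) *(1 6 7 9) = (1 5 2 4 6 7 9 13 11) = [0, 5, 4, 3, 6, 2, 7, 9, 8, 13, 10, 1, 12, 11]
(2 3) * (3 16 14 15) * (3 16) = (2 3)(14 15 16) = [0, 1, 3, 2, 4, 5, 6, 7, 8, 9, 10, 11, 12, 13, 15, 16, 14]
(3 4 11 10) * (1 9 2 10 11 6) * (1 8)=(11)(1 9 2 10 3 4 6 8)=[0, 9, 10, 4, 6, 5, 8, 7, 1, 2, 3, 11]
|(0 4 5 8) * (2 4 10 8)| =3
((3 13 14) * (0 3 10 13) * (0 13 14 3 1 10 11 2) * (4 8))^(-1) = (0 2 11 14 10 1)(3 13)(4 8)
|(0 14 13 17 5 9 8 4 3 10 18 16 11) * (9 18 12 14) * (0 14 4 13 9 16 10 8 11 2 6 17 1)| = |(0 16 2 6 17 5 18 10 12 4 3 8 13 1)(9 11 14)| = 42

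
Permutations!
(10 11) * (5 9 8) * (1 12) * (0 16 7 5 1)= (0 16 7 5 9 8 1 12)(10 11)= [16, 12, 2, 3, 4, 9, 6, 5, 1, 8, 11, 10, 0, 13, 14, 15, 7]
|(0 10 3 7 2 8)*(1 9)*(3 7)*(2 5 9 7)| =4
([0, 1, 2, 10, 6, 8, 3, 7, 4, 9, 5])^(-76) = [0, 1, 2, 5, 3, 4, 10, 7, 6, 9, 8]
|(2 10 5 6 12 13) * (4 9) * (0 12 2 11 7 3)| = |(0 12 13 11 7 3)(2 10 5 6)(4 9)| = 12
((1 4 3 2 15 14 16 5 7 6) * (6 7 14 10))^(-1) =(1 6 10 15 2 3 4)(5 16 14)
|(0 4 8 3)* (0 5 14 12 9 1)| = 9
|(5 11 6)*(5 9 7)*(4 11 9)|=|(4 11 6)(5 9 7)|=3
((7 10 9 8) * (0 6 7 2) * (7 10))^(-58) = (0 10 8)(2 6 9)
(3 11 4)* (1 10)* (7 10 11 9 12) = (1 11 4 3 9 12 7 10) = [0, 11, 2, 9, 3, 5, 6, 10, 8, 12, 1, 4, 7]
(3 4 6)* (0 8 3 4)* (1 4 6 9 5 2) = (0 8 3)(1 4 9 5 2) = [8, 4, 1, 0, 9, 2, 6, 7, 3, 5]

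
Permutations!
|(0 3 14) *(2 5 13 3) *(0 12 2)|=6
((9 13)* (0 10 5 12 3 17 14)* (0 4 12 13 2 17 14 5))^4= ((0 10)(2 17 5 13 9)(3 14 4 12))^4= (2 9 13 5 17)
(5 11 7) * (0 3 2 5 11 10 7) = (0 3 2 5 10 7 11) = [3, 1, 5, 2, 4, 10, 6, 11, 8, 9, 7, 0]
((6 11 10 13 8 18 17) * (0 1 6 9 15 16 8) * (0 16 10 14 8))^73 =(0 9 11 13 18 1 15 14 16 17 6 10 8)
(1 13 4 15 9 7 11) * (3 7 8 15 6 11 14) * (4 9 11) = [0, 13, 2, 7, 6, 5, 4, 14, 15, 8, 10, 1, 12, 9, 3, 11] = (1 13 9 8 15 11)(3 7 14)(4 6)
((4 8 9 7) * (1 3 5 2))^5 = (1 3 5 2)(4 8 9 7)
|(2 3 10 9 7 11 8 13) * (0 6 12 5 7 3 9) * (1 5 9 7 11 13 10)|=|(0 6 12 9 3 1 5 11 8 10)(2 7 13)|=30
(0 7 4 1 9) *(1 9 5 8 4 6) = (0 7 6 1 5 8 4 9) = [7, 5, 2, 3, 9, 8, 1, 6, 4, 0]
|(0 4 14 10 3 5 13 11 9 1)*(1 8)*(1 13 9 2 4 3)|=|(0 3 5 9 8 13 11 2 4 14 10 1)|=12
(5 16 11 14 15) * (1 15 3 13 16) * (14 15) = [0, 14, 2, 13, 4, 1, 6, 7, 8, 9, 10, 15, 12, 16, 3, 5, 11] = (1 14 3 13 16 11 15 5)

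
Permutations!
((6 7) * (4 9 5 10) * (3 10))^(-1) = (3 5 9 4 10)(6 7)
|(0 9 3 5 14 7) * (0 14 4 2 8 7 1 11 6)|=12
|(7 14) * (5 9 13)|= |(5 9 13)(7 14)|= 6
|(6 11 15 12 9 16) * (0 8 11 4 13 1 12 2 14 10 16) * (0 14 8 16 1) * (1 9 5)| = 60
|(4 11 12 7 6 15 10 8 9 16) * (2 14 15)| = |(2 14 15 10 8 9 16 4 11 12 7 6)| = 12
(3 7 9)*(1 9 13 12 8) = (1 9 3 7 13 12 8) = [0, 9, 2, 7, 4, 5, 6, 13, 1, 3, 10, 11, 8, 12]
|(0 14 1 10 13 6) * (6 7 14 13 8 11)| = 9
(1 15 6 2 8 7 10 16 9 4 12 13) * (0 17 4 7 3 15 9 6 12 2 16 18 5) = (0 17 4 2 8 3 15 12 13 1 9 7 10 18 5)(6 16) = [17, 9, 8, 15, 2, 0, 16, 10, 3, 7, 18, 11, 13, 1, 14, 12, 6, 4, 5]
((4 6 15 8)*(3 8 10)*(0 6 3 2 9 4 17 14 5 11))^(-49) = ((0 6 15 10 2 9 4 3 8 17 14 5 11))^(-49) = (0 10 4 17 11 15 9 8 5 6 2 3 14)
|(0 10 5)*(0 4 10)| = 3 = |(4 10 5)|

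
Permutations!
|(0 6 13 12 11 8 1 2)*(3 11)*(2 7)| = |(0 6 13 12 3 11 8 1 7 2)| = 10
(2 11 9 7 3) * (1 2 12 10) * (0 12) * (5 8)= [12, 2, 11, 0, 4, 8, 6, 3, 5, 7, 1, 9, 10]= (0 12 10 1 2 11 9 7 3)(5 8)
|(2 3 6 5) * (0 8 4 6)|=7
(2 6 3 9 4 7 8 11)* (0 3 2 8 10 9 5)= (0 3 5)(2 6)(4 7 10 9)(8 11)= [3, 1, 6, 5, 7, 0, 2, 10, 11, 4, 9, 8]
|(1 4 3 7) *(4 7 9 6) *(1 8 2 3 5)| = |(1 7 8 2 3 9 6 4 5)| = 9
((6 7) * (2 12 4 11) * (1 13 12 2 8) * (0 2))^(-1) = (0 2)(1 8 11 4 12 13)(6 7)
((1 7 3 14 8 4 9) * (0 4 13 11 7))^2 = (0 9)(1 4)(3 8 11)(7 14 13)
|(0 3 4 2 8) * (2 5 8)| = |(0 3 4 5 8)| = 5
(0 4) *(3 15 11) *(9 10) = (0 4)(3 15 11)(9 10) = [4, 1, 2, 15, 0, 5, 6, 7, 8, 10, 9, 3, 12, 13, 14, 11]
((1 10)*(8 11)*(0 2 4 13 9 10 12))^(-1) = ((0 2 4 13 9 10 1 12)(8 11))^(-1) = (0 12 1 10 9 13 4 2)(8 11)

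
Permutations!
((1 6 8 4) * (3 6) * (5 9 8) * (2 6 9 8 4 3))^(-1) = ((1 2 6 5 8 3 9 4))^(-1) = (1 4 9 3 8 5 6 2)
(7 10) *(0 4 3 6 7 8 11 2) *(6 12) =(0 4 3 12 6 7 10 8 11 2) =[4, 1, 0, 12, 3, 5, 7, 10, 11, 9, 8, 2, 6]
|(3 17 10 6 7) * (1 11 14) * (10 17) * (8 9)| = |(17)(1 11 14)(3 10 6 7)(8 9)| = 12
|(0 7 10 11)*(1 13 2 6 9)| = |(0 7 10 11)(1 13 2 6 9)| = 20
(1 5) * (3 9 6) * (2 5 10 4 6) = [0, 10, 5, 9, 6, 1, 3, 7, 8, 2, 4] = (1 10 4 6 3 9 2 5)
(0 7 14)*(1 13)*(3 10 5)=[7, 13, 2, 10, 4, 3, 6, 14, 8, 9, 5, 11, 12, 1, 0]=(0 7 14)(1 13)(3 10 5)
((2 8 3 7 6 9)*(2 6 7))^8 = (9)(2 3 8)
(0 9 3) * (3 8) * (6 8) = (0 9 6 8 3) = [9, 1, 2, 0, 4, 5, 8, 7, 3, 6]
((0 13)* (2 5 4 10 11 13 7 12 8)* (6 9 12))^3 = ((0 7 6 9 12 8 2 5 4 10 11 13))^3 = (0 9 2 10)(4 13 6 8)(5 11 7 12)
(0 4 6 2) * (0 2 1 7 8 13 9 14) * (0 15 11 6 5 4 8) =[8, 7, 2, 3, 5, 4, 1, 0, 13, 14, 10, 6, 12, 9, 15, 11] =(0 8 13 9 14 15 11 6 1 7)(4 5)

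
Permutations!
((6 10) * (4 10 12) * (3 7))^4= ((3 7)(4 10 6 12))^4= (12)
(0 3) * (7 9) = (0 3)(7 9) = [3, 1, 2, 0, 4, 5, 6, 9, 8, 7]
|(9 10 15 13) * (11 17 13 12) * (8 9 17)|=|(8 9 10 15 12 11)(13 17)|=6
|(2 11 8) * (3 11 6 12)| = 6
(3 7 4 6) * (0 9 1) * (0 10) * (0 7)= (0 9 1 10 7 4 6 3)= [9, 10, 2, 0, 6, 5, 3, 4, 8, 1, 7]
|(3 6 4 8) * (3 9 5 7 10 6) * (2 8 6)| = |(2 8 9 5 7 10)(4 6)| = 6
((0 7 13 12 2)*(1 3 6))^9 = (0 2 12 13 7) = ((0 7 13 12 2)(1 3 6))^9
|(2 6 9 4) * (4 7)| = 5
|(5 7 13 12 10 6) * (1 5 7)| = 10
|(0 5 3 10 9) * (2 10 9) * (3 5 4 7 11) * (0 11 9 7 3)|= 6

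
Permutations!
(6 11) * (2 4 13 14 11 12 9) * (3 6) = (2 4 13 14 11 3 6 12 9) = [0, 1, 4, 6, 13, 5, 12, 7, 8, 2, 10, 3, 9, 14, 11]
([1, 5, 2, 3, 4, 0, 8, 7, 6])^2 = [5, 0, 2, 3, 4, 1, 6, 7, 8]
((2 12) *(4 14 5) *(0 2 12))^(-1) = (0 2)(4 5 14) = ((0 2)(4 14 5))^(-1)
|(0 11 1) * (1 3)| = |(0 11 3 1)| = 4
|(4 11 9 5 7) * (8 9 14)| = 7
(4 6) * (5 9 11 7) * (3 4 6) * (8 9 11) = (3 4)(5 11 7)(8 9) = [0, 1, 2, 4, 3, 11, 6, 5, 9, 8, 10, 7]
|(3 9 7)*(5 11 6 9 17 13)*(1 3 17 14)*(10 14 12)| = 35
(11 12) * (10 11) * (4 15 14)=(4 15 14)(10 11 12)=[0, 1, 2, 3, 15, 5, 6, 7, 8, 9, 11, 12, 10, 13, 4, 14]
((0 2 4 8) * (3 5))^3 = (0 8 4 2)(3 5)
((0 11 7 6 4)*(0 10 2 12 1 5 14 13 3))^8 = (0 1 6 13 2 11 5 4 3 12 7 14 10)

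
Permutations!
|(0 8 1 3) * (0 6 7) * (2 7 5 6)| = 6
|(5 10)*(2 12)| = 2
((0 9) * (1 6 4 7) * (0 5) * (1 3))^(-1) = ((0 9 5)(1 6 4 7 3))^(-1) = (0 5 9)(1 3 7 4 6)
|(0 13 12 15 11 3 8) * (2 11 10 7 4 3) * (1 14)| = |(0 13 12 15 10 7 4 3 8)(1 14)(2 11)| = 18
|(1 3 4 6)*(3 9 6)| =6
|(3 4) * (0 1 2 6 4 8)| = 7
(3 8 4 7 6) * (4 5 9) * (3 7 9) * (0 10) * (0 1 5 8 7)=(0 10 1 5 3 7 6)(4 9)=[10, 5, 2, 7, 9, 3, 0, 6, 8, 4, 1]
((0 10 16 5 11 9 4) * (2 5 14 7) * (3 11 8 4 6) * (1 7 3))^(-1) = (0 4 8 5 2 7 1 6 9 11 3 14 16 10)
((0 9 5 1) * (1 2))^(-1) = ((0 9 5 2 1))^(-1) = (0 1 2 5 9)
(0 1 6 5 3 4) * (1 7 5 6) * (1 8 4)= (0 7 5 3 1 8 4)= [7, 8, 2, 1, 0, 3, 6, 5, 4]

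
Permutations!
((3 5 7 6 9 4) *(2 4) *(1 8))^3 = (1 8)(2 5 9 3 6 4 7)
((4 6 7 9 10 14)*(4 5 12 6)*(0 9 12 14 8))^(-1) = (0 8 10 9)(5 14)(6 12 7)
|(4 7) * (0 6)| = 2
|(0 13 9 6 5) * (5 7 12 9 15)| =|(0 13 15 5)(6 7 12 9)| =4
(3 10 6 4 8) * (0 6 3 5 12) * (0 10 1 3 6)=(1 3)(4 8 5 12 10 6)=[0, 3, 2, 1, 8, 12, 4, 7, 5, 9, 6, 11, 10]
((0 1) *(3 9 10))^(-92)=(3 9 10)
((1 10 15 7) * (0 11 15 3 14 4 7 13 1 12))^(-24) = (0 7 14 10 13 11 12 4 3 1 15)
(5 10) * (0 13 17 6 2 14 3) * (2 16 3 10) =(0 13 17 6 16 3)(2 14 10 5) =[13, 1, 14, 0, 4, 2, 16, 7, 8, 9, 5, 11, 12, 17, 10, 15, 3, 6]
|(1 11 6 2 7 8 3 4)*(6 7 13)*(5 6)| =12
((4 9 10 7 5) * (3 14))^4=(14)(4 5 7 10 9)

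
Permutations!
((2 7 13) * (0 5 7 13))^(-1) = ((0 5 7)(2 13))^(-1) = (0 7 5)(2 13)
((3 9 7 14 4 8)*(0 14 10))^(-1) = ((0 14 4 8 3 9 7 10))^(-1) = (0 10 7 9 3 8 4 14)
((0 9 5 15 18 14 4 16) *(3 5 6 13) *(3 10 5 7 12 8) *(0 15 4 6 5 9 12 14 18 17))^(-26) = ((18)(0 12 8 3 7 14 6 13 10 9 5 4 16 15 17))^(-26) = (18)(0 7 10 16 12 14 9 15 8 6 5 17 3 13 4)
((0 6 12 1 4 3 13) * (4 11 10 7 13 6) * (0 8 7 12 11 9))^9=((0 4 3 6 11 10 12 1 9)(7 13 8))^9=(13)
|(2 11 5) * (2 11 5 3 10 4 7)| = 7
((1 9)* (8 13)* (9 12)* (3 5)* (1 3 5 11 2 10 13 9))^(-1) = ((1 12)(2 10 13 8 9 3 11))^(-1) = (1 12)(2 11 3 9 8 13 10)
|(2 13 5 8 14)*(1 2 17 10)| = 8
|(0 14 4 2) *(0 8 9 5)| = 7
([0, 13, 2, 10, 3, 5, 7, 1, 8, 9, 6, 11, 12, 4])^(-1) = [0, 7, 2, 4, 13, 5, 10, 6, 8, 9, 3, 11, 12, 1]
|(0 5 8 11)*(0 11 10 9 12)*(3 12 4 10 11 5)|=3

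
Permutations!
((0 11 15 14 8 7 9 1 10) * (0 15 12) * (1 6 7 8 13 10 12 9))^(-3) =(0 7 11 1 9 12 6)(10 15 14 13)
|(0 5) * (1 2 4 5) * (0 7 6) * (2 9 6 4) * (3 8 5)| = |(0 1 9 6)(3 8 5 7 4)| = 20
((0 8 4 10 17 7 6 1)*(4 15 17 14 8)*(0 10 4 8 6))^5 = ((0 8 15 17 7)(1 10 14 6))^5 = (17)(1 10 14 6)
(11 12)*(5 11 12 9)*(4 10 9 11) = (12)(4 10 9 5) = [0, 1, 2, 3, 10, 4, 6, 7, 8, 5, 9, 11, 12]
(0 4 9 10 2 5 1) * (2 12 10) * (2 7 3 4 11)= [11, 0, 5, 4, 9, 1, 6, 3, 8, 7, 12, 2, 10]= (0 11 2 5 1)(3 4 9 7)(10 12)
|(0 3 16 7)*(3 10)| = 5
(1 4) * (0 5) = (0 5)(1 4) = [5, 4, 2, 3, 1, 0]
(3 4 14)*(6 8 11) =(3 4 14)(6 8 11) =[0, 1, 2, 4, 14, 5, 8, 7, 11, 9, 10, 6, 12, 13, 3]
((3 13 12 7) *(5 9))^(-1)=(3 7 12 13)(5 9)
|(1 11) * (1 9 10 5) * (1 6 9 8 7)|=|(1 11 8 7)(5 6 9 10)|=4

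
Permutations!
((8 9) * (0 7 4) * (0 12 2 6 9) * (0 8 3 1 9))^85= ((0 7 4 12 2 6)(1 9 3))^85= (0 7 4 12 2 6)(1 9 3)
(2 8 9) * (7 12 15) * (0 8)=(0 8 9 2)(7 12 15)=[8, 1, 0, 3, 4, 5, 6, 12, 9, 2, 10, 11, 15, 13, 14, 7]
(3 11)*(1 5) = (1 5)(3 11) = [0, 5, 2, 11, 4, 1, 6, 7, 8, 9, 10, 3]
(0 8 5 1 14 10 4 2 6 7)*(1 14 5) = (0 8 1 5 14 10 4 2 6 7) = [8, 5, 6, 3, 2, 14, 7, 0, 1, 9, 4, 11, 12, 13, 10]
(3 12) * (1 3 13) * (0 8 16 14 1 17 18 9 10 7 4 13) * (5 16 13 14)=(0 8 13 17 18 9 10 7 4 14 1 3 12)(5 16)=[8, 3, 2, 12, 14, 16, 6, 4, 13, 10, 7, 11, 0, 17, 1, 15, 5, 18, 9]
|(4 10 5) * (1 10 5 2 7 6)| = |(1 10 2 7 6)(4 5)| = 10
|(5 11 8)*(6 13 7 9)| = 12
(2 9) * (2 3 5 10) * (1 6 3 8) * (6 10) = (1 10 2 9 8)(3 5 6) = [0, 10, 9, 5, 4, 6, 3, 7, 1, 8, 2]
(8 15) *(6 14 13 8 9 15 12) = (6 14 13 8 12)(9 15) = [0, 1, 2, 3, 4, 5, 14, 7, 12, 15, 10, 11, 6, 8, 13, 9]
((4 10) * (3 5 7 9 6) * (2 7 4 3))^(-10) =(2 9)(3 4)(5 10)(6 7)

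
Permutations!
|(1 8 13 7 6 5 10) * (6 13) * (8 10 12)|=4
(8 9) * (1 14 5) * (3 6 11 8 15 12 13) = [0, 14, 2, 6, 4, 1, 11, 7, 9, 15, 10, 8, 13, 3, 5, 12] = (1 14 5)(3 6 11 8 9 15 12 13)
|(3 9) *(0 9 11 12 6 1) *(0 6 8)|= 6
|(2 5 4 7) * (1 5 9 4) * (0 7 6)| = 6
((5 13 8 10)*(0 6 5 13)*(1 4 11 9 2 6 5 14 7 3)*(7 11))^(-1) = ((0 5)(1 4 7 3)(2 6 14 11 9)(8 10 13))^(-1) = (0 5)(1 3 7 4)(2 9 11 14 6)(8 13 10)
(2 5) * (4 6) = [0, 1, 5, 3, 6, 2, 4] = (2 5)(4 6)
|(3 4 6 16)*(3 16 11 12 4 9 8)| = |(16)(3 9 8)(4 6 11 12)| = 12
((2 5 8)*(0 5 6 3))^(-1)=((0 5 8 2 6 3))^(-1)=(0 3 6 2 8 5)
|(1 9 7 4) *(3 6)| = |(1 9 7 4)(3 6)| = 4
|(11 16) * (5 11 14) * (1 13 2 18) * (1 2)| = |(1 13)(2 18)(5 11 16 14)| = 4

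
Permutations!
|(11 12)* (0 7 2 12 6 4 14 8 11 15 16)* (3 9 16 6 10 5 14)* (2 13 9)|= 30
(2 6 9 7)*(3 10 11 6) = [0, 1, 3, 10, 4, 5, 9, 2, 8, 7, 11, 6] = (2 3 10 11 6 9 7)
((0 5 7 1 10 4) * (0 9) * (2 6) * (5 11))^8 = ((0 11 5 7 1 10 4 9)(2 6))^8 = (11)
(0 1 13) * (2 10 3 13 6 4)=(0 1 6 4 2 10 3 13)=[1, 6, 10, 13, 2, 5, 4, 7, 8, 9, 3, 11, 12, 0]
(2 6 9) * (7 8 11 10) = (2 6 9)(7 8 11 10) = [0, 1, 6, 3, 4, 5, 9, 8, 11, 2, 7, 10]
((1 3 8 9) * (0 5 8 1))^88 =(9) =((0 5 8 9)(1 3))^88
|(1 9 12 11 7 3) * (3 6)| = 7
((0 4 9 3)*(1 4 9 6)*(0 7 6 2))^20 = ((0 9 3 7 6 1 4 2))^20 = (0 6)(1 9)(2 7)(3 4)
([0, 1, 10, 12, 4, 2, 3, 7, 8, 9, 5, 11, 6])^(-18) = [0, 1, 2, 3, 4, 5, 6, 7, 8, 9, 10, 11, 12]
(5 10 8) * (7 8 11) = (5 10 11 7 8) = [0, 1, 2, 3, 4, 10, 6, 8, 5, 9, 11, 7]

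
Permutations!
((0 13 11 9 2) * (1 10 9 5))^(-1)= (0 2 9 10 1 5 11 13)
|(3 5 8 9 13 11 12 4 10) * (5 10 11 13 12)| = 6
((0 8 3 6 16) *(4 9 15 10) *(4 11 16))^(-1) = ((0 8 3 6 4 9 15 10 11 16))^(-1) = (0 16 11 10 15 9 4 6 3 8)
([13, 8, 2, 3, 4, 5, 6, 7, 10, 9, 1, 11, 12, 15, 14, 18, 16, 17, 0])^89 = (0 13 15 18)(1 10 8)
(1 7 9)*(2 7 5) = (1 5 2 7 9) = [0, 5, 7, 3, 4, 2, 6, 9, 8, 1]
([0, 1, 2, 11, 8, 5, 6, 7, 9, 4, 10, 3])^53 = [0, 1, 2, 11, 9, 5, 6, 7, 4, 8, 10, 3]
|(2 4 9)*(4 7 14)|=5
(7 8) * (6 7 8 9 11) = (6 7 9 11) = [0, 1, 2, 3, 4, 5, 7, 9, 8, 11, 10, 6]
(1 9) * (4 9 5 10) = (1 5 10 4 9) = [0, 5, 2, 3, 9, 10, 6, 7, 8, 1, 4]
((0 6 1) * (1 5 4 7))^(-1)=((0 6 5 4 7 1))^(-1)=(0 1 7 4 5 6)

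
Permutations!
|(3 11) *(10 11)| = 3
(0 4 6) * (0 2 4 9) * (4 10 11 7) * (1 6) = (0 9)(1 6 2 10 11 7 4) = [9, 6, 10, 3, 1, 5, 2, 4, 8, 0, 11, 7]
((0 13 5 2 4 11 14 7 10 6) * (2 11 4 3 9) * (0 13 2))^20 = ((0 2 3 9)(5 11 14 7 10 6 13))^20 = (5 13 6 10 7 14 11)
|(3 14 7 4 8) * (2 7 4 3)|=|(2 7 3 14 4 8)|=6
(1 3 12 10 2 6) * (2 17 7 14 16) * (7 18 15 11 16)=(1 3 12 10 17 18 15 11 16 2 6)(7 14)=[0, 3, 6, 12, 4, 5, 1, 14, 8, 9, 17, 16, 10, 13, 7, 11, 2, 18, 15]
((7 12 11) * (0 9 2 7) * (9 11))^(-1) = ((0 11)(2 7 12 9))^(-1) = (0 11)(2 9 12 7)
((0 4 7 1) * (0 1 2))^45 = (0 4 7 2) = ((0 4 7 2))^45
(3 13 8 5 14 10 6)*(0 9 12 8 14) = (0 9 12 8 5)(3 13 14 10 6) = [9, 1, 2, 13, 4, 0, 3, 7, 5, 12, 6, 11, 8, 14, 10]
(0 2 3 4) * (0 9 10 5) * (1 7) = (0 2 3 4 9 10 5)(1 7) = [2, 7, 3, 4, 9, 0, 6, 1, 8, 10, 5]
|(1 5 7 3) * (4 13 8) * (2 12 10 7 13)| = 10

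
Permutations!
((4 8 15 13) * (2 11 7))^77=(2 7 11)(4 8 15 13)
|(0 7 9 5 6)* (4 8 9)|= 7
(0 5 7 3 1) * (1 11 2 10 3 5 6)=(0 6 1)(2 10 3 11)(5 7)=[6, 0, 10, 11, 4, 7, 1, 5, 8, 9, 3, 2]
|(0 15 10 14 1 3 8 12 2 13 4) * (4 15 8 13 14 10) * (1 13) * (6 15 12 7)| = |(0 8 7 6 15 4)(1 3)(2 14 13 12)| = 12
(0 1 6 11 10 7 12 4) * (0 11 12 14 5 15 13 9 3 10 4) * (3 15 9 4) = (0 1 6 12)(3 10 7 14 5 9 15 13 4 11) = [1, 6, 2, 10, 11, 9, 12, 14, 8, 15, 7, 3, 0, 4, 5, 13]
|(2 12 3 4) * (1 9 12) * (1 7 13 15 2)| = 20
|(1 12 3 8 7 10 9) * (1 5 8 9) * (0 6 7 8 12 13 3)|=|(0 6 7 10 1 13 3 9 5 12)|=10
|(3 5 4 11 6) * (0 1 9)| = |(0 1 9)(3 5 4 11 6)| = 15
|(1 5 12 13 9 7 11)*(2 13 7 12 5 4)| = 8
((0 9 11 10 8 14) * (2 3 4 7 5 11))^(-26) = ((0 9 2 3 4 7 5 11 10 8 14))^(-26) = (0 11 3 14 5 2 8 7 9 10 4)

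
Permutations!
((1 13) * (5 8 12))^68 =(13)(5 12 8)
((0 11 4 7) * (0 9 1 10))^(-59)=((0 11 4 7 9 1 10))^(-59)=(0 9 11 1 4 10 7)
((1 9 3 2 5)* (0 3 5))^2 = (0 2 3)(1 5 9)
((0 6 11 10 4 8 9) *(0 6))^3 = ((4 8 9 6 11 10))^3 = (4 6)(8 11)(9 10)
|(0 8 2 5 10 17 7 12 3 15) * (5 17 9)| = |(0 8 2 17 7 12 3 15)(5 10 9)| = 24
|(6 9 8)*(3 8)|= |(3 8 6 9)|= 4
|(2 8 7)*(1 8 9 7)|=6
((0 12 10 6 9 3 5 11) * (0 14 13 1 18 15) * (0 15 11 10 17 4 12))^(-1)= (1 13 14 11 18)(3 9 6 10 5)(4 17 12)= ((1 18 11 14 13)(3 5 10 6 9)(4 12 17))^(-1)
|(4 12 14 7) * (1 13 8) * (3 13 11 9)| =|(1 11 9 3 13 8)(4 12 14 7)| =12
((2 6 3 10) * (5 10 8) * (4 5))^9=((2 6 3 8 4 5 10))^9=(2 3 4 10 6 8 5)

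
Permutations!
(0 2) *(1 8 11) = [2, 8, 0, 3, 4, 5, 6, 7, 11, 9, 10, 1] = (0 2)(1 8 11)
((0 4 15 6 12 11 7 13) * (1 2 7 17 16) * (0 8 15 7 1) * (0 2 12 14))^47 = (0 14 6 15 8 13 7 4)(1 2 16 17 11 12) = ((0 4 7 13 8 15 6 14)(1 12 11 17 16 2))^47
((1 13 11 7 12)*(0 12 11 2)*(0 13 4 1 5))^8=((0 12 5)(1 4)(2 13)(7 11))^8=(13)(0 5 12)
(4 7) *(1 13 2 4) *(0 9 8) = (0 9 8)(1 13 2 4 7) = [9, 13, 4, 3, 7, 5, 6, 1, 0, 8, 10, 11, 12, 2]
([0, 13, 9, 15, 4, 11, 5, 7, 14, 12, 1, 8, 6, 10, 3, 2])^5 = (1 10 13)(2 11)(3 6)(5 15)(8 9)(12 14)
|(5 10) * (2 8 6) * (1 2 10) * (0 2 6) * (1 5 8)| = 6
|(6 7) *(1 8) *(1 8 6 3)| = |(8)(1 6 7 3)| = 4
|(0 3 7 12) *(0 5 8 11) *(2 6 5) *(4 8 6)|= |(0 3 7 12 2 4 8 11)(5 6)|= 8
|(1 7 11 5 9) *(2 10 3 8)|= |(1 7 11 5 9)(2 10 3 8)|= 20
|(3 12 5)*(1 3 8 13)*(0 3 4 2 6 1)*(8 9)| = 28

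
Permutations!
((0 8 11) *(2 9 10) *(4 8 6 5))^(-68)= ((0 6 5 4 8 11)(2 9 10))^(-68)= (0 8 5)(2 9 10)(4 6 11)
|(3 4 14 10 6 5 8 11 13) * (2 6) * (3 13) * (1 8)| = |(1 8 11 3 4 14 10 2 6 5)| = 10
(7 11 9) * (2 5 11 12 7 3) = (2 5 11 9 3)(7 12) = [0, 1, 5, 2, 4, 11, 6, 12, 8, 3, 10, 9, 7]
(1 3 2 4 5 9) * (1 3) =(2 4 5 9 3) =[0, 1, 4, 2, 5, 9, 6, 7, 8, 3]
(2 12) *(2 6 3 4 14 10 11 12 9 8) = (2 9 8)(3 4 14 10 11 12 6) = [0, 1, 9, 4, 14, 5, 3, 7, 2, 8, 11, 12, 6, 13, 10]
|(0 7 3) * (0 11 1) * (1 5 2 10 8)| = 9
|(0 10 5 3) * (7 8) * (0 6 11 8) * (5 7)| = |(0 10 7)(3 6 11 8 5)| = 15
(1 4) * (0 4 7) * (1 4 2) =(0 2 1 7) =[2, 7, 1, 3, 4, 5, 6, 0]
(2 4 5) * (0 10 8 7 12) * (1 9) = (0 10 8 7 12)(1 9)(2 4 5) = [10, 9, 4, 3, 5, 2, 6, 12, 7, 1, 8, 11, 0]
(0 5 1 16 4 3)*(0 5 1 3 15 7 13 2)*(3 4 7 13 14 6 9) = (0 1 16 7 14 6 9 3 5 4 15 13 2) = [1, 16, 0, 5, 15, 4, 9, 14, 8, 3, 10, 11, 12, 2, 6, 13, 7]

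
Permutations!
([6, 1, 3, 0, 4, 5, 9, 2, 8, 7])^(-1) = (0 3 2 7 9 6)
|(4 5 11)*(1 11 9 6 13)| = |(1 11 4 5 9 6 13)| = 7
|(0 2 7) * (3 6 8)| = 3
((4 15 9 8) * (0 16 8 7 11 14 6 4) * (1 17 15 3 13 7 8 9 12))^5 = ((0 16 9 8)(1 17 15 12)(3 13 7 11 14 6 4))^5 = (0 16 9 8)(1 17 15 12)(3 6 11 13 4 14 7)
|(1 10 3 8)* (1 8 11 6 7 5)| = 7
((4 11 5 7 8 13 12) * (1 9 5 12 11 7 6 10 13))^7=((1 9 5 6 10 13 11 12 4 7 8))^7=(1 12 6 8 11 5 7 13 9 4 10)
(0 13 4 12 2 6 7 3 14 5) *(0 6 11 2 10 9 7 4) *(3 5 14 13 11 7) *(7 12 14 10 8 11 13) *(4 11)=(0 13)(2 12 8 4 14 10 9 3 7 5 6 11)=[13, 1, 12, 7, 14, 6, 11, 5, 4, 3, 9, 2, 8, 0, 10]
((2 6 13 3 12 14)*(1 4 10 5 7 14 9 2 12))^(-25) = (1 3 13 6 2 9 12 14 7 5 10 4)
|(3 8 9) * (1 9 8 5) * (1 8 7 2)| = 7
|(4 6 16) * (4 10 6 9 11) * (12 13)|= |(4 9 11)(6 16 10)(12 13)|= 6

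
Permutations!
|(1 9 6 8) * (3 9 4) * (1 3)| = 4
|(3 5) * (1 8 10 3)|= |(1 8 10 3 5)|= 5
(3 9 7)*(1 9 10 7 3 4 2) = (1 9 3 10 7 4 2) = [0, 9, 1, 10, 2, 5, 6, 4, 8, 3, 7]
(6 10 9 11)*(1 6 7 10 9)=(1 6 9 11 7 10)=[0, 6, 2, 3, 4, 5, 9, 10, 8, 11, 1, 7]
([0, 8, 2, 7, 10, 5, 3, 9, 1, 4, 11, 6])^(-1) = [0, 8, 2, 6, 9, 5, 11, 3, 1, 7, 4, 10]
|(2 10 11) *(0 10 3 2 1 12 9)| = 6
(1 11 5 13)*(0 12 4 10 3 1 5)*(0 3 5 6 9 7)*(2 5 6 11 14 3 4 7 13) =(0 12 7)(1 14 3)(2 5)(4 10 6 9 13 11) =[12, 14, 5, 1, 10, 2, 9, 0, 8, 13, 6, 4, 7, 11, 3]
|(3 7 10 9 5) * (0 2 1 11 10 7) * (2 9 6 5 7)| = |(0 9 7 2 1 11 10 6 5 3)| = 10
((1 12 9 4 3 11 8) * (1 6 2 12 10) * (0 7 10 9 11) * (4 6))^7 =(0 12 10 8 9 3 2 7 11 1 4 6)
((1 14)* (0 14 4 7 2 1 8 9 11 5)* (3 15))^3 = (0 9)(1 2 7 4)(3 15)(5 8)(11 14)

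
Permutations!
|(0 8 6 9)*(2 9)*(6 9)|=6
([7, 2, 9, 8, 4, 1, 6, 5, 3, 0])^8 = (0 5 2)(1 9 7)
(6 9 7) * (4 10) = [0, 1, 2, 3, 10, 5, 9, 6, 8, 7, 4] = (4 10)(6 9 7)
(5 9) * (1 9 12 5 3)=[0, 9, 2, 1, 4, 12, 6, 7, 8, 3, 10, 11, 5]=(1 9 3)(5 12)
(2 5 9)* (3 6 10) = (2 5 9)(3 6 10) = [0, 1, 5, 6, 4, 9, 10, 7, 8, 2, 3]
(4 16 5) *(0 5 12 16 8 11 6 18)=(0 5 4 8 11 6 18)(12 16)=[5, 1, 2, 3, 8, 4, 18, 7, 11, 9, 10, 6, 16, 13, 14, 15, 12, 17, 0]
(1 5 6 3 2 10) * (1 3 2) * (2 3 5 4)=(1 4 2 10 5 6 3)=[0, 4, 10, 1, 2, 6, 3, 7, 8, 9, 5]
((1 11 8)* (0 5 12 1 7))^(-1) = ((0 5 12 1 11 8 7))^(-1) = (0 7 8 11 1 12 5)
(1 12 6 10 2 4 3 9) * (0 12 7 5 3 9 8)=(0 12 6 10 2 4 9 1 7 5 3 8)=[12, 7, 4, 8, 9, 3, 10, 5, 0, 1, 2, 11, 6]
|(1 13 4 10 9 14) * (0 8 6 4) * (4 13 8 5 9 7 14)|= |(0 5 9 4 10 7 14 1 8 6 13)|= 11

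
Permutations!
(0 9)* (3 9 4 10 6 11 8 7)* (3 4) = (0 3 9)(4 10 6 11 8 7) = [3, 1, 2, 9, 10, 5, 11, 4, 7, 0, 6, 8]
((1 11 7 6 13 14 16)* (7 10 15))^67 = (1 7 16 15 14 10 13 11 6)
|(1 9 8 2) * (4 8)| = 5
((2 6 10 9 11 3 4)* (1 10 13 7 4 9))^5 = ((1 10)(2 6 13 7 4)(3 9 11))^5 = (13)(1 10)(3 11 9)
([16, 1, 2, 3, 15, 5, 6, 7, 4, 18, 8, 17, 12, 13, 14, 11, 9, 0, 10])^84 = (0 10 11 9 4)(8 17 18 15 16)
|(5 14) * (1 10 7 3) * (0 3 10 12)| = |(0 3 1 12)(5 14)(7 10)| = 4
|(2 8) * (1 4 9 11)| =|(1 4 9 11)(2 8)| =4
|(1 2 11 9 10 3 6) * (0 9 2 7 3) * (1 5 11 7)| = |(0 9 10)(2 7 3 6 5 11)| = 6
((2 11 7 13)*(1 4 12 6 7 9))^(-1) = (1 9 11 2 13 7 6 12 4)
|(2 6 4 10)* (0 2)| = 5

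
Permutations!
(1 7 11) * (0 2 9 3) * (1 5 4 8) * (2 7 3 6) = [7, 3, 9, 0, 8, 4, 2, 11, 1, 6, 10, 5] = (0 7 11 5 4 8 1 3)(2 9 6)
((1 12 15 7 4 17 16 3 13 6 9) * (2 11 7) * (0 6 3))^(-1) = ((0 6 9 1 12 15 2 11 7 4 17 16)(3 13))^(-1) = (0 16 17 4 7 11 2 15 12 1 9 6)(3 13)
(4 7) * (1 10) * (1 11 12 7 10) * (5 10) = (4 5 10 11 12 7) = [0, 1, 2, 3, 5, 10, 6, 4, 8, 9, 11, 12, 7]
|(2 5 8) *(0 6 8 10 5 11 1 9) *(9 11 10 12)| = 8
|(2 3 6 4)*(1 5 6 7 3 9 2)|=|(1 5 6 4)(2 9)(3 7)|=4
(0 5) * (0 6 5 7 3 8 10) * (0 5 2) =(0 7 3 8 10 5 6 2) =[7, 1, 0, 8, 4, 6, 2, 3, 10, 9, 5]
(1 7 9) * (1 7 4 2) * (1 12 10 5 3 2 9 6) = (1 4 9 7 6)(2 12 10 5 3) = [0, 4, 12, 2, 9, 3, 1, 6, 8, 7, 5, 11, 10]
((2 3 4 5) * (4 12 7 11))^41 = (2 5 4 11 7 12 3)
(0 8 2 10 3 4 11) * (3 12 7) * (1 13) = (0 8 2 10 12 7 3 4 11)(1 13) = [8, 13, 10, 4, 11, 5, 6, 3, 2, 9, 12, 0, 7, 1]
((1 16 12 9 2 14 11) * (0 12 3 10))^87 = (0 16 14 12 3 11 9 10 1 2)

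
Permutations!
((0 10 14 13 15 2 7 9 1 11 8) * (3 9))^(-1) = ((0 10 14 13 15 2 7 3 9 1 11 8))^(-1) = (0 8 11 1 9 3 7 2 15 13 14 10)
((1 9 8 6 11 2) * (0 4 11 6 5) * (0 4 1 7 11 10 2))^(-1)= (0 11 7 2 10 4 5 8 9 1)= ((0 1 9 8 5 4 10 2 7 11))^(-1)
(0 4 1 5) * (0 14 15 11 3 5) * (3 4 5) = [5, 0, 2, 3, 1, 14, 6, 7, 8, 9, 10, 4, 12, 13, 15, 11] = (0 5 14 15 11 4 1)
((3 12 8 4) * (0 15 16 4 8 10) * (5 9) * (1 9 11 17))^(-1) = (0 10 12 3 4 16 15)(1 17 11 5 9)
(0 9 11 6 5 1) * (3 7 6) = [9, 0, 2, 7, 4, 1, 5, 6, 8, 11, 10, 3] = (0 9 11 3 7 6 5 1)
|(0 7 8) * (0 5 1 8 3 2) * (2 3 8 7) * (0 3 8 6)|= 8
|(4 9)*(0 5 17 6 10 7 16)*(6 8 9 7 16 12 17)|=|(0 5 6 10 16)(4 7 12 17 8 9)|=30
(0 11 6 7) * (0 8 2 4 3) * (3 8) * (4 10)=(0 11 6 7 3)(2 10 4 8)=[11, 1, 10, 0, 8, 5, 7, 3, 2, 9, 4, 6]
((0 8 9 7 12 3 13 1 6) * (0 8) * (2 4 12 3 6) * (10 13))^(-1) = (1 13 10 3 7 9 8 6 12 4 2)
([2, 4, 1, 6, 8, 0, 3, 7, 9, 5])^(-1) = [5, 2, 0, 6, 1, 9, 3, 7, 4, 8]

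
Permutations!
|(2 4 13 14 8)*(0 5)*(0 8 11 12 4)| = |(0 5 8 2)(4 13 14 11 12)| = 20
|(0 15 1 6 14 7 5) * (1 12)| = |(0 15 12 1 6 14 7 5)| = 8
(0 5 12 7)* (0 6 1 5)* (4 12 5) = (1 4 12 7 6) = [0, 4, 2, 3, 12, 5, 1, 6, 8, 9, 10, 11, 7]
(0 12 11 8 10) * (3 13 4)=(0 12 11 8 10)(3 13 4)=[12, 1, 2, 13, 3, 5, 6, 7, 10, 9, 0, 8, 11, 4]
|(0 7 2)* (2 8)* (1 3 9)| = |(0 7 8 2)(1 3 9)| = 12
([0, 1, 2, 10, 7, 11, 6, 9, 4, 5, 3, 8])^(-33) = (3 10)(4 5)(7 11)(8 9)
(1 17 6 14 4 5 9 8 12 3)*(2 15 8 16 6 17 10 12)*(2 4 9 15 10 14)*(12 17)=(1 14 9 16 6 2 10 17 12 3)(4 5 15 8)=[0, 14, 10, 1, 5, 15, 2, 7, 4, 16, 17, 11, 3, 13, 9, 8, 6, 12]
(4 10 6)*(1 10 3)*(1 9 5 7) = [0, 10, 2, 9, 3, 7, 4, 1, 8, 5, 6] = (1 10 6 4 3 9 5 7)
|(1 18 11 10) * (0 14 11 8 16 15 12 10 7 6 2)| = 42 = |(0 14 11 7 6 2)(1 18 8 16 15 12 10)|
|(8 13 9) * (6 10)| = |(6 10)(8 13 9)| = 6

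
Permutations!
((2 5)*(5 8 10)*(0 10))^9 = ((0 10 5 2 8))^9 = (0 8 2 5 10)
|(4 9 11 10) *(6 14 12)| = 12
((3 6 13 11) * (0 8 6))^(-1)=((0 8 6 13 11 3))^(-1)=(0 3 11 13 6 8)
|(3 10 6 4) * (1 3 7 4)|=|(1 3 10 6)(4 7)|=4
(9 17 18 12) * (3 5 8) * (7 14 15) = (3 5 8)(7 14 15)(9 17 18 12) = [0, 1, 2, 5, 4, 8, 6, 14, 3, 17, 10, 11, 9, 13, 15, 7, 16, 18, 12]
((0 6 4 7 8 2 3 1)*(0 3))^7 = (0 6 4 7 8 2)(1 3)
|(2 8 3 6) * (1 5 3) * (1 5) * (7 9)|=10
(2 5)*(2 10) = [0, 1, 5, 3, 4, 10, 6, 7, 8, 9, 2] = (2 5 10)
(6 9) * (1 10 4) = (1 10 4)(6 9) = [0, 10, 2, 3, 1, 5, 9, 7, 8, 6, 4]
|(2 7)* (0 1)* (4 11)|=2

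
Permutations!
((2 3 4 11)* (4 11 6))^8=(2 11 3)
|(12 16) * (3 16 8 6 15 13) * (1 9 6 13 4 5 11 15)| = 60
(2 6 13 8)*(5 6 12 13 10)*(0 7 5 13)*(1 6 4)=(0 7 5 4 1 6 10 13 8 2 12)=[7, 6, 12, 3, 1, 4, 10, 5, 2, 9, 13, 11, 0, 8]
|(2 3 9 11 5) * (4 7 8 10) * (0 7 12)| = 30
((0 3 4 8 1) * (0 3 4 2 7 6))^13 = (0 2 8 6 3 4 7 1)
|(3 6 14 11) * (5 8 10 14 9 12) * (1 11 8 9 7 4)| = |(1 11 3 6 7 4)(5 9 12)(8 10 14)| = 6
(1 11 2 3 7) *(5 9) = (1 11 2 3 7)(5 9) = [0, 11, 3, 7, 4, 9, 6, 1, 8, 5, 10, 2]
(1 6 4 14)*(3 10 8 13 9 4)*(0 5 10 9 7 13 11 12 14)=(0 5 10 8 11 12 14 1 6 3 9 4)(7 13)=[5, 6, 2, 9, 0, 10, 3, 13, 11, 4, 8, 12, 14, 7, 1]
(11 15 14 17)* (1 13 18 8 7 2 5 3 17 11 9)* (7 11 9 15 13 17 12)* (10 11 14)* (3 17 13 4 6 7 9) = (1 13 18 8 14 3 12 9)(2 5 17 15 10 11 4 6 7) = [0, 13, 5, 12, 6, 17, 7, 2, 14, 1, 11, 4, 9, 18, 3, 10, 16, 15, 8]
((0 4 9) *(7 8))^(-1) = ((0 4 9)(7 8))^(-1) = (0 9 4)(7 8)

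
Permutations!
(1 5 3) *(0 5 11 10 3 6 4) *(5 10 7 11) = (0 10 3 1 5 6 4)(7 11) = [10, 5, 2, 1, 0, 6, 4, 11, 8, 9, 3, 7]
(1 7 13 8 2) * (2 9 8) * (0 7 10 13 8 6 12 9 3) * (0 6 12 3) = (0 7 8)(1 10 13 2)(3 6)(9 12) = [7, 10, 1, 6, 4, 5, 3, 8, 0, 12, 13, 11, 9, 2]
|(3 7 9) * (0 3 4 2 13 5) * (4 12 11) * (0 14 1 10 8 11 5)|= 14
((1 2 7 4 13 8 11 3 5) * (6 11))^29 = (1 5 3 11 6 8 13 4 7 2)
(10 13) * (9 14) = (9 14)(10 13) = [0, 1, 2, 3, 4, 5, 6, 7, 8, 14, 13, 11, 12, 10, 9]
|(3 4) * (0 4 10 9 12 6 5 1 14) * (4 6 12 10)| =10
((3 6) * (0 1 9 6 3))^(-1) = (0 6 9 1)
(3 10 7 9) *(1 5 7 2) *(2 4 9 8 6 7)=(1 5 2)(3 10 4 9)(6 7 8)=[0, 5, 1, 10, 9, 2, 7, 8, 6, 3, 4]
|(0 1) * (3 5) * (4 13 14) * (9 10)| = |(0 1)(3 5)(4 13 14)(9 10)| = 6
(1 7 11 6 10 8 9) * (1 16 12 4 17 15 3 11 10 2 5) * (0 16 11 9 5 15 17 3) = (17)(0 16 12 4 3 9 11 6 2 15)(1 7 10 8 5) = [16, 7, 15, 9, 3, 1, 2, 10, 5, 11, 8, 6, 4, 13, 14, 0, 12, 17]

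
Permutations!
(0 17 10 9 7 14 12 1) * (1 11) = (0 17 10 9 7 14 12 11 1) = [17, 0, 2, 3, 4, 5, 6, 14, 8, 7, 9, 1, 11, 13, 12, 15, 16, 10]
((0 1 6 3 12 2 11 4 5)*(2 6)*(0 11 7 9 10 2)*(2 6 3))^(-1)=((0 1)(2 7 9 10 6)(3 12)(4 5 11))^(-1)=(0 1)(2 6 10 9 7)(3 12)(4 11 5)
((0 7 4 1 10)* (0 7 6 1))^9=(0 10)(1 4)(6 7)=((0 6 1 10 7 4))^9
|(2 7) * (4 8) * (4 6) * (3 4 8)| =|(2 7)(3 4)(6 8)| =2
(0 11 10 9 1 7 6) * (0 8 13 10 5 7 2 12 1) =[11, 2, 12, 3, 4, 7, 8, 6, 13, 0, 9, 5, 1, 10] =(0 11 5 7 6 8 13 10 9)(1 2 12)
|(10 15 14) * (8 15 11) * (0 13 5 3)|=|(0 13 5 3)(8 15 14 10 11)|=20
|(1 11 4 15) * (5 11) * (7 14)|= |(1 5 11 4 15)(7 14)|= 10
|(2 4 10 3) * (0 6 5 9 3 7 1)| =10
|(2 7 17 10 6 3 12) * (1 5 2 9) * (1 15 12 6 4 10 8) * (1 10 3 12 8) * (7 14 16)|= 56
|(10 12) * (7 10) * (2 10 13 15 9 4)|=|(2 10 12 7 13 15 9 4)|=8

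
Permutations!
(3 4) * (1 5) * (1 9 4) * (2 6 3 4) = (1 5 9 2 6 3) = [0, 5, 6, 1, 4, 9, 3, 7, 8, 2]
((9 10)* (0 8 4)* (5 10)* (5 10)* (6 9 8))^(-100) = ((0 6 9 10 8 4))^(-100) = (0 9 8)(4 6 10)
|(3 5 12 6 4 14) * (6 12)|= |(3 5 6 4 14)|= 5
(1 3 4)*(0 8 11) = [8, 3, 2, 4, 1, 5, 6, 7, 11, 9, 10, 0] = (0 8 11)(1 3 4)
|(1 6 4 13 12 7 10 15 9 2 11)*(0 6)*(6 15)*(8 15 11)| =12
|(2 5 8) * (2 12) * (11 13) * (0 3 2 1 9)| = 8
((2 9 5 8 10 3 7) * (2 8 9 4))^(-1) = (2 4)(3 10 8 7)(5 9) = ((2 4)(3 7 8 10)(5 9))^(-1)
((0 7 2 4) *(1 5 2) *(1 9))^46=(0 5 7 2 9 4 1)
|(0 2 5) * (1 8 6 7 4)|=15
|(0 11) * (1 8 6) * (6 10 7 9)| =6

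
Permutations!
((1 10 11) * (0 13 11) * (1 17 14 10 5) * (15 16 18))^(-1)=((0 13 11 17 14 10)(1 5)(15 16 18))^(-1)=(0 10 14 17 11 13)(1 5)(15 18 16)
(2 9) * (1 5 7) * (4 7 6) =(1 5 6 4 7)(2 9) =[0, 5, 9, 3, 7, 6, 4, 1, 8, 2]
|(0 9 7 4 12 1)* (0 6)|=|(0 9 7 4 12 1 6)|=7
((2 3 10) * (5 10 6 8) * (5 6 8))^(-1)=(2 10 5 6 8 3)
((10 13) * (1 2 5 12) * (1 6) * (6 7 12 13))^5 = ((1 2 5 13 10 6)(7 12))^5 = (1 6 10 13 5 2)(7 12)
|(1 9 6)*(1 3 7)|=5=|(1 9 6 3 7)|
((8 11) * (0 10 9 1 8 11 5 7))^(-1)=((11)(0 10 9 1 8 5 7))^(-1)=(11)(0 7 5 8 1 9 10)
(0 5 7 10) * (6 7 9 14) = (0 5 9 14 6 7 10) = [5, 1, 2, 3, 4, 9, 7, 10, 8, 14, 0, 11, 12, 13, 6]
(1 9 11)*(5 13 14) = (1 9 11)(5 13 14) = [0, 9, 2, 3, 4, 13, 6, 7, 8, 11, 10, 1, 12, 14, 5]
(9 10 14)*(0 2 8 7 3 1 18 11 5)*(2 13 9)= (0 13 9 10 14 2 8 7 3 1 18 11 5)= [13, 18, 8, 1, 4, 0, 6, 3, 7, 10, 14, 5, 12, 9, 2, 15, 16, 17, 11]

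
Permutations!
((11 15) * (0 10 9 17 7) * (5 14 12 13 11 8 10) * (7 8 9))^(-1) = (0 7 10 8 17 9 15 11 13 12 14 5) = ((0 5 14 12 13 11 15 9 17 8 10 7))^(-1)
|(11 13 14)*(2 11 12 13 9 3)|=12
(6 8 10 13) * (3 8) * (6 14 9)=(3 8 10 13 14 9 6)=[0, 1, 2, 8, 4, 5, 3, 7, 10, 6, 13, 11, 12, 14, 9]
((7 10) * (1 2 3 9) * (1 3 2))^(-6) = ((3 9)(7 10))^(-6) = (10)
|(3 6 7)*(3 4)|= |(3 6 7 4)|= 4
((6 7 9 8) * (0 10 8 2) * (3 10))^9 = ((0 3 10 8 6 7 9 2))^9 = (0 3 10 8 6 7 9 2)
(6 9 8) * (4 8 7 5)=(4 8 6 9 7 5)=[0, 1, 2, 3, 8, 4, 9, 5, 6, 7]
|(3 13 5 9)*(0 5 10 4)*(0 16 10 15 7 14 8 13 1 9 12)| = |(0 5 12)(1 9 3)(4 16 10)(7 14 8 13 15)| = 15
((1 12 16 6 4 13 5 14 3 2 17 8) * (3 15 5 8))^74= ((1 12 16 6 4 13 8)(2 17 3)(5 14 15))^74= (1 4 12 13 16 8 6)(2 3 17)(5 15 14)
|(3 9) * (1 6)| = 2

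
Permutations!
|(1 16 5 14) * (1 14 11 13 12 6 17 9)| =9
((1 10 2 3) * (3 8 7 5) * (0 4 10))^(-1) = (0 1 3 5 7 8 2 10 4)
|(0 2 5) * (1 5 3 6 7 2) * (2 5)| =|(0 1 2 3 6 7 5)| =7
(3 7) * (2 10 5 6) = (2 10 5 6)(3 7) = [0, 1, 10, 7, 4, 6, 2, 3, 8, 9, 5]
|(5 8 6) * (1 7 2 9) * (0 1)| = 15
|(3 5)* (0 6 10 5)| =|(0 6 10 5 3)| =5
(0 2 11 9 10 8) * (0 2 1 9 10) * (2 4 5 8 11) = (0 1 9)(4 5 8)(10 11) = [1, 9, 2, 3, 5, 8, 6, 7, 4, 0, 11, 10]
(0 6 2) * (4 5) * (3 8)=(0 6 2)(3 8)(4 5)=[6, 1, 0, 8, 5, 4, 2, 7, 3]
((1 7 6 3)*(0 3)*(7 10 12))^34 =((0 3 1 10 12 7 6))^34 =(0 6 7 12 10 1 3)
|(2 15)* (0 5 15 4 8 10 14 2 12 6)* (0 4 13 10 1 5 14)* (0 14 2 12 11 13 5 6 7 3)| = |(0 2 5 15 11 13 10 14 12 7 3)(1 6 4 8)| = 44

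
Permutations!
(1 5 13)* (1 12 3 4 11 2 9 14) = [0, 5, 9, 4, 11, 13, 6, 7, 8, 14, 10, 2, 3, 12, 1] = (1 5 13 12 3 4 11 2 9 14)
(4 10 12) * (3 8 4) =(3 8 4 10 12) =[0, 1, 2, 8, 10, 5, 6, 7, 4, 9, 12, 11, 3]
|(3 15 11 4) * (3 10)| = |(3 15 11 4 10)| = 5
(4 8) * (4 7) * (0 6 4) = [6, 1, 2, 3, 8, 5, 4, 0, 7] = (0 6 4 8 7)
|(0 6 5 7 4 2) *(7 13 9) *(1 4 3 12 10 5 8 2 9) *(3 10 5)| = 36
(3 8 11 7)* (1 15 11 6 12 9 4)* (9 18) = (1 15 11 7 3 8 6 12 18 9 4) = [0, 15, 2, 8, 1, 5, 12, 3, 6, 4, 10, 7, 18, 13, 14, 11, 16, 17, 9]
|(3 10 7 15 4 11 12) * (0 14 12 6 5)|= 11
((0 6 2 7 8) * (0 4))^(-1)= ((0 6 2 7 8 4))^(-1)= (0 4 8 7 2 6)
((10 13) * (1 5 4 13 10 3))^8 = (1 13 5 3 4)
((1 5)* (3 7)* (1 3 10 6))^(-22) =(1 3 10)(5 7 6)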